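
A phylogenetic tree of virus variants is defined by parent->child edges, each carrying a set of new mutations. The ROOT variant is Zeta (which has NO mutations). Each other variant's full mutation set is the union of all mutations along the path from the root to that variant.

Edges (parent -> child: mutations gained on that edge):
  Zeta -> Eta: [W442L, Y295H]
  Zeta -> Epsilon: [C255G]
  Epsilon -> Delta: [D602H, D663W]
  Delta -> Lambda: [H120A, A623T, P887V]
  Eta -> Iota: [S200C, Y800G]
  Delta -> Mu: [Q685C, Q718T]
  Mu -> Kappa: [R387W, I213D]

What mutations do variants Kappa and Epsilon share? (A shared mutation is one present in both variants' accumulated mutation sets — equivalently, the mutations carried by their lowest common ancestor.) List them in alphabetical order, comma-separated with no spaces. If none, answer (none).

Accumulating mutations along path to Kappa:
  At Zeta: gained [] -> total []
  At Epsilon: gained ['C255G'] -> total ['C255G']
  At Delta: gained ['D602H', 'D663W'] -> total ['C255G', 'D602H', 'D663W']
  At Mu: gained ['Q685C', 'Q718T'] -> total ['C255G', 'D602H', 'D663W', 'Q685C', 'Q718T']
  At Kappa: gained ['R387W', 'I213D'] -> total ['C255G', 'D602H', 'D663W', 'I213D', 'Q685C', 'Q718T', 'R387W']
Mutations(Kappa) = ['C255G', 'D602H', 'D663W', 'I213D', 'Q685C', 'Q718T', 'R387W']
Accumulating mutations along path to Epsilon:
  At Zeta: gained [] -> total []
  At Epsilon: gained ['C255G'] -> total ['C255G']
Mutations(Epsilon) = ['C255G']
Intersection: ['C255G', 'D602H', 'D663W', 'I213D', 'Q685C', 'Q718T', 'R387W'] ∩ ['C255G'] = ['C255G']

Answer: C255G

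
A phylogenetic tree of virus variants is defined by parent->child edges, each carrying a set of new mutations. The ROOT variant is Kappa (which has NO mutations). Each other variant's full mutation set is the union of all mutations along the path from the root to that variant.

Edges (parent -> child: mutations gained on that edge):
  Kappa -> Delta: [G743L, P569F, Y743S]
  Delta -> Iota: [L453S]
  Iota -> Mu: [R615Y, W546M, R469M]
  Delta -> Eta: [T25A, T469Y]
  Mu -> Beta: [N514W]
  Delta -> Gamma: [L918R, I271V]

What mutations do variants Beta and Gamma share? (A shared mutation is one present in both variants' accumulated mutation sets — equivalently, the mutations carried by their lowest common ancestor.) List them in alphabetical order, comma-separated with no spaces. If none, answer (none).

Answer: G743L,P569F,Y743S

Derivation:
Accumulating mutations along path to Beta:
  At Kappa: gained [] -> total []
  At Delta: gained ['G743L', 'P569F', 'Y743S'] -> total ['G743L', 'P569F', 'Y743S']
  At Iota: gained ['L453S'] -> total ['G743L', 'L453S', 'P569F', 'Y743S']
  At Mu: gained ['R615Y', 'W546M', 'R469M'] -> total ['G743L', 'L453S', 'P569F', 'R469M', 'R615Y', 'W546M', 'Y743S']
  At Beta: gained ['N514W'] -> total ['G743L', 'L453S', 'N514W', 'P569F', 'R469M', 'R615Y', 'W546M', 'Y743S']
Mutations(Beta) = ['G743L', 'L453S', 'N514W', 'P569F', 'R469M', 'R615Y', 'W546M', 'Y743S']
Accumulating mutations along path to Gamma:
  At Kappa: gained [] -> total []
  At Delta: gained ['G743L', 'P569F', 'Y743S'] -> total ['G743L', 'P569F', 'Y743S']
  At Gamma: gained ['L918R', 'I271V'] -> total ['G743L', 'I271V', 'L918R', 'P569F', 'Y743S']
Mutations(Gamma) = ['G743L', 'I271V', 'L918R', 'P569F', 'Y743S']
Intersection: ['G743L', 'L453S', 'N514W', 'P569F', 'R469M', 'R615Y', 'W546M', 'Y743S'] ∩ ['G743L', 'I271V', 'L918R', 'P569F', 'Y743S'] = ['G743L', 'P569F', 'Y743S']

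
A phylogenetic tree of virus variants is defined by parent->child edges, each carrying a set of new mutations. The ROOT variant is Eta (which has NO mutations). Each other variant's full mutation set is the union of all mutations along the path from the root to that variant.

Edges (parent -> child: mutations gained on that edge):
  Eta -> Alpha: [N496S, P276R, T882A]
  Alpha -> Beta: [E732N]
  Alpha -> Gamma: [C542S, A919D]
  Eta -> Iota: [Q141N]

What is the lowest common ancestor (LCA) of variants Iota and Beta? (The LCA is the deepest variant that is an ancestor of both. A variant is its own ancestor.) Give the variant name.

Path from root to Iota: Eta -> Iota
  ancestors of Iota: {Eta, Iota}
Path from root to Beta: Eta -> Alpha -> Beta
  ancestors of Beta: {Eta, Alpha, Beta}
Common ancestors: {Eta}
Walk up from Beta: Beta (not in ancestors of Iota), Alpha (not in ancestors of Iota), Eta (in ancestors of Iota)
Deepest common ancestor (LCA) = Eta

Answer: Eta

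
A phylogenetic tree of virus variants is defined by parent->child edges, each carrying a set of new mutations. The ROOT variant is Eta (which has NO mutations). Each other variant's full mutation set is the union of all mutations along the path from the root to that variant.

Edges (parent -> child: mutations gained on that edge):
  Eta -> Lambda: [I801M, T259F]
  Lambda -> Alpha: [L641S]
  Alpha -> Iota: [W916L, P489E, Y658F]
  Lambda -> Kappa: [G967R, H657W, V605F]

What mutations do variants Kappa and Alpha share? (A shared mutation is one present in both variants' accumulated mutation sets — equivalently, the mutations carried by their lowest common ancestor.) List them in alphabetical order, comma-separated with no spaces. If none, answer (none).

Accumulating mutations along path to Kappa:
  At Eta: gained [] -> total []
  At Lambda: gained ['I801M', 'T259F'] -> total ['I801M', 'T259F']
  At Kappa: gained ['G967R', 'H657W', 'V605F'] -> total ['G967R', 'H657W', 'I801M', 'T259F', 'V605F']
Mutations(Kappa) = ['G967R', 'H657W', 'I801M', 'T259F', 'V605F']
Accumulating mutations along path to Alpha:
  At Eta: gained [] -> total []
  At Lambda: gained ['I801M', 'T259F'] -> total ['I801M', 'T259F']
  At Alpha: gained ['L641S'] -> total ['I801M', 'L641S', 'T259F']
Mutations(Alpha) = ['I801M', 'L641S', 'T259F']
Intersection: ['G967R', 'H657W', 'I801M', 'T259F', 'V605F'] ∩ ['I801M', 'L641S', 'T259F'] = ['I801M', 'T259F']

Answer: I801M,T259F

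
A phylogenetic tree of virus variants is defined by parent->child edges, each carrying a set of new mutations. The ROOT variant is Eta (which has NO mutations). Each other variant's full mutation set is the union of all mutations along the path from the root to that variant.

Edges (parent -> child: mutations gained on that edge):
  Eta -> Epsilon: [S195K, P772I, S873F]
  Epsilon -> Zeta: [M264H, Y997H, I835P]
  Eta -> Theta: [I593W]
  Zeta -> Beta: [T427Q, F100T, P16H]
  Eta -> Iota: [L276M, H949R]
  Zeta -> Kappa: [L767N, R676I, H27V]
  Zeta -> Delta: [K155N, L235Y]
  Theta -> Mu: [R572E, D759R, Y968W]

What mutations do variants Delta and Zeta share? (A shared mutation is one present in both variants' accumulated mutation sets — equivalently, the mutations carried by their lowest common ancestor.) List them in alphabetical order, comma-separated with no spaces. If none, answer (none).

Accumulating mutations along path to Delta:
  At Eta: gained [] -> total []
  At Epsilon: gained ['S195K', 'P772I', 'S873F'] -> total ['P772I', 'S195K', 'S873F']
  At Zeta: gained ['M264H', 'Y997H', 'I835P'] -> total ['I835P', 'M264H', 'P772I', 'S195K', 'S873F', 'Y997H']
  At Delta: gained ['K155N', 'L235Y'] -> total ['I835P', 'K155N', 'L235Y', 'M264H', 'P772I', 'S195K', 'S873F', 'Y997H']
Mutations(Delta) = ['I835P', 'K155N', 'L235Y', 'M264H', 'P772I', 'S195K', 'S873F', 'Y997H']
Accumulating mutations along path to Zeta:
  At Eta: gained [] -> total []
  At Epsilon: gained ['S195K', 'P772I', 'S873F'] -> total ['P772I', 'S195K', 'S873F']
  At Zeta: gained ['M264H', 'Y997H', 'I835P'] -> total ['I835P', 'M264H', 'P772I', 'S195K', 'S873F', 'Y997H']
Mutations(Zeta) = ['I835P', 'M264H', 'P772I', 'S195K', 'S873F', 'Y997H']
Intersection: ['I835P', 'K155N', 'L235Y', 'M264H', 'P772I', 'S195K', 'S873F', 'Y997H'] ∩ ['I835P', 'M264H', 'P772I', 'S195K', 'S873F', 'Y997H'] = ['I835P', 'M264H', 'P772I', 'S195K', 'S873F', 'Y997H']

Answer: I835P,M264H,P772I,S195K,S873F,Y997H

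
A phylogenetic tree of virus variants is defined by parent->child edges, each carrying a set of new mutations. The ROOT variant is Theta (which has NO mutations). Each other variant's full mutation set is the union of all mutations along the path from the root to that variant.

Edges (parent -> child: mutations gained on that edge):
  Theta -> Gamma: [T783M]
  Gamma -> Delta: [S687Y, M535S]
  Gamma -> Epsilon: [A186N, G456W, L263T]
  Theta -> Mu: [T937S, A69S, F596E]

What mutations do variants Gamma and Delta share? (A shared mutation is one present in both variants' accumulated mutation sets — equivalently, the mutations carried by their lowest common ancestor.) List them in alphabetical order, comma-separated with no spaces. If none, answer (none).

Answer: T783M

Derivation:
Accumulating mutations along path to Gamma:
  At Theta: gained [] -> total []
  At Gamma: gained ['T783M'] -> total ['T783M']
Mutations(Gamma) = ['T783M']
Accumulating mutations along path to Delta:
  At Theta: gained [] -> total []
  At Gamma: gained ['T783M'] -> total ['T783M']
  At Delta: gained ['S687Y', 'M535S'] -> total ['M535S', 'S687Y', 'T783M']
Mutations(Delta) = ['M535S', 'S687Y', 'T783M']
Intersection: ['T783M'] ∩ ['M535S', 'S687Y', 'T783M'] = ['T783M']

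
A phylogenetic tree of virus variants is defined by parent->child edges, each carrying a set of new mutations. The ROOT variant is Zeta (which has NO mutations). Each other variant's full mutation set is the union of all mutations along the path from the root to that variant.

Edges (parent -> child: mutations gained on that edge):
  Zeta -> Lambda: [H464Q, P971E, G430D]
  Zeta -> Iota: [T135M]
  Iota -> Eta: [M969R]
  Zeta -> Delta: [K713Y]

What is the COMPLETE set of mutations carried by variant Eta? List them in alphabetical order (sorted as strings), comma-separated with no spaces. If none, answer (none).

At Zeta: gained [] -> total []
At Iota: gained ['T135M'] -> total ['T135M']
At Eta: gained ['M969R'] -> total ['M969R', 'T135M']

Answer: M969R,T135M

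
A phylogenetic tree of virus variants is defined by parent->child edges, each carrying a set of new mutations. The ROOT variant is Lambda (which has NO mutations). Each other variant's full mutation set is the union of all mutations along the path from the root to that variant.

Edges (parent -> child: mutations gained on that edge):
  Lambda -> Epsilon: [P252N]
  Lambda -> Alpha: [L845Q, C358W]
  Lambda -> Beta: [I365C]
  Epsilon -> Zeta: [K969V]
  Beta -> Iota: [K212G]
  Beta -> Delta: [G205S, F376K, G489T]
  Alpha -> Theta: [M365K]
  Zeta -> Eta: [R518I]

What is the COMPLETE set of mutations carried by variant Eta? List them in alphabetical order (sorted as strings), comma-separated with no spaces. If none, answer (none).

Answer: K969V,P252N,R518I

Derivation:
At Lambda: gained [] -> total []
At Epsilon: gained ['P252N'] -> total ['P252N']
At Zeta: gained ['K969V'] -> total ['K969V', 'P252N']
At Eta: gained ['R518I'] -> total ['K969V', 'P252N', 'R518I']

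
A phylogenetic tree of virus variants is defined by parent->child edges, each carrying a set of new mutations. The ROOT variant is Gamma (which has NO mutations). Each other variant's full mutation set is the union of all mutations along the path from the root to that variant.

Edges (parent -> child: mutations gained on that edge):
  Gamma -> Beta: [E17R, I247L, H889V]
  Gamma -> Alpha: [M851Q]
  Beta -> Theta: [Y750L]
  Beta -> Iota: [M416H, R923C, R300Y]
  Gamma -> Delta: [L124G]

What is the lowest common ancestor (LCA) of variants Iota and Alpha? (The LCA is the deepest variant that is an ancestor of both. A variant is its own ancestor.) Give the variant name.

Answer: Gamma

Derivation:
Path from root to Iota: Gamma -> Beta -> Iota
  ancestors of Iota: {Gamma, Beta, Iota}
Path from root to Alpha: Gamma -> Alpha
  ancestors of Alpha: {Gamma, Alpha}
Common ancestors: {Gamma}
Walk up from Alpha: Alpha (not in ancestors of Iota), Gamma (in ancestors of Iota)
Deepest common ancestor (LCA) = Gamma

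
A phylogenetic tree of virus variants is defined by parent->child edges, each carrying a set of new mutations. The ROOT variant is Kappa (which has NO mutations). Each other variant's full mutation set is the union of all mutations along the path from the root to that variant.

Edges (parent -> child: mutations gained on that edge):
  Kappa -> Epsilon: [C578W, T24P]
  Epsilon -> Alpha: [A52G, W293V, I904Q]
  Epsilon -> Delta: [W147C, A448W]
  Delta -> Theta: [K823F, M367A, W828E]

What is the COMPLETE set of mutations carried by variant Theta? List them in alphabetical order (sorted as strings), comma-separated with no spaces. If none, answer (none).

At Kappa: gained [] -> total []
At Epsilon: gained ['C578W', 'T24P'] -> total ['C578W', 'T24P']
At Delta: gained ['W147C', 'A448W'] -> total ['A448W', 'C578W', 'T24P', 'W147C']
At Theta: gained ['K823F', 'M367A', 'W828E'] -> total ['A448W', 'C578W', 'K823F', 'M367A', 'T24P', 'W147C', 'W828E']

Answer: A448W,C578W,K823F,M367A,T24P,W147C,W828E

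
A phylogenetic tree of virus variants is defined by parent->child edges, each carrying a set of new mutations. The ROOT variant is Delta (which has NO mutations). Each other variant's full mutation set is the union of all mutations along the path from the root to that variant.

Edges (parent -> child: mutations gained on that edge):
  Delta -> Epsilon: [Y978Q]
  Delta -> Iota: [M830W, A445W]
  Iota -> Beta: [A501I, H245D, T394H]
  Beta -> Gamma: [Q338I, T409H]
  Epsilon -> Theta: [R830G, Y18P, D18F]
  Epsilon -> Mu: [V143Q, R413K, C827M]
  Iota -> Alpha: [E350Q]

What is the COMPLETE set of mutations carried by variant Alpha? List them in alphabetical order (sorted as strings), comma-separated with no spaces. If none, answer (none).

Answer: A445W,E350Q,M830W

Derivation:
At Delta: gained [] -> total []
At Iota: gained ['M830W', 'A445W'] -> total ['A445W', 'M830W']
At Alpha: gained ['E350Q'] -> total ['A445W', 'E350Q', 'M830W']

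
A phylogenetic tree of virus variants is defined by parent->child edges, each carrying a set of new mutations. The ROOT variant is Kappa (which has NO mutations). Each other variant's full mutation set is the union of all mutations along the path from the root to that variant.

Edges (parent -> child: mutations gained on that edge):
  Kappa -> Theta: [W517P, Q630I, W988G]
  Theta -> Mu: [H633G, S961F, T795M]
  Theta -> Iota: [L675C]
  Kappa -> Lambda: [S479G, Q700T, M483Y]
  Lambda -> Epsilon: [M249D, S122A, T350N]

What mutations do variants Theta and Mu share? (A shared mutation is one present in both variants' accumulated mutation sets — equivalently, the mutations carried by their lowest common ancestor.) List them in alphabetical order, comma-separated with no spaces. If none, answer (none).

Accumulating mutations along path to Theta:
  At Kappa: gained [] -> total []
  At Theta: gained ['W517P', 'Q630I', 'W988G'] -> total ['Q630I', 'W517P', 'W988G']
Mutations(Theta) = ['Q630I', 'W517P', 'W988G']
Accumulating mutations along path to Mu:
  At Kappa: gained [] -> total []
  At Theta: gained ['W517P', 'Q630I', 'W988G'] -> total ['Q630I', 'W517P', 'W988G']
  At Mu: gained ['H633G', 'S961F', 'T795M'] -> total ['H633G', 'Q630I', 'S961F', 'T795M', 'W517P', 'W988G']
Mutations(Mu) = ['H633G', 'Q630I', 'S961F', 'T795M', 'W517P', 'W988G']
Intersection: ['Q630I', 'W517P', 'W988G'] ∩ ['H633G', 'Q630I', 'S961F', 'T795M', 'W517P', 'W988G'] = ['Q630I', 'W517P', 'W988G']

Answer: Q630I,W517P,W988G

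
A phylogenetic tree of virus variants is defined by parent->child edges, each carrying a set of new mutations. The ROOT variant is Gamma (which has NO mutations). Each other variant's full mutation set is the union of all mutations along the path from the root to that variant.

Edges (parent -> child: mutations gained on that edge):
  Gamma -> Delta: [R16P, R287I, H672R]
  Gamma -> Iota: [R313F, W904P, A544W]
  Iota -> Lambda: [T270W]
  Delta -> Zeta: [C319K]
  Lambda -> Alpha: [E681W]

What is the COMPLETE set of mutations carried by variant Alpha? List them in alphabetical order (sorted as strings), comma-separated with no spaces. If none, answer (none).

Answer: A544W,E681W,R313F,T270W,W904P

Derivation:
At Gamma: gained [] -> total []
At Iota: gained ['R313F', 'W904P', 'A544W'] -> total ['A544W', 'R313F', 'W904P']
At Lambda: gained ['T270W'] -> total ['A544W', 'R313F', 'T270W', 'W904P']
At Alpha: gained ['E681W'] -> total ['A544W', 'E681W', 'R313F', 'T270W', 'W904P']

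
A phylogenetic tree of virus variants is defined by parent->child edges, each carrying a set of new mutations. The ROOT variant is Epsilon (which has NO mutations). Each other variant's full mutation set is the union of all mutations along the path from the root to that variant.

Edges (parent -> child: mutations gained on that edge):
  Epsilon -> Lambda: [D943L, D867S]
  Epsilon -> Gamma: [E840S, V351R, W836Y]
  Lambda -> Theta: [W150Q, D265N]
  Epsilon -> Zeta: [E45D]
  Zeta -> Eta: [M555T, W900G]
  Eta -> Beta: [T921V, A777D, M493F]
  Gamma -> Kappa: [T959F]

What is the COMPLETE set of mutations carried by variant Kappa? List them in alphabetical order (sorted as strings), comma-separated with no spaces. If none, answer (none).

At Epsilon: gained [] -> total []
At Gamma: gained ['E840S', 'V351R', 'W836Y'] -> total ['E840S', 'V351R', 'W836Y']
At Kappa: gained ['T959F'] -> total ['E840S', 'T959F', 'V351R', 'W836Y']

Answer: E840S,T959F,V351R,W836Y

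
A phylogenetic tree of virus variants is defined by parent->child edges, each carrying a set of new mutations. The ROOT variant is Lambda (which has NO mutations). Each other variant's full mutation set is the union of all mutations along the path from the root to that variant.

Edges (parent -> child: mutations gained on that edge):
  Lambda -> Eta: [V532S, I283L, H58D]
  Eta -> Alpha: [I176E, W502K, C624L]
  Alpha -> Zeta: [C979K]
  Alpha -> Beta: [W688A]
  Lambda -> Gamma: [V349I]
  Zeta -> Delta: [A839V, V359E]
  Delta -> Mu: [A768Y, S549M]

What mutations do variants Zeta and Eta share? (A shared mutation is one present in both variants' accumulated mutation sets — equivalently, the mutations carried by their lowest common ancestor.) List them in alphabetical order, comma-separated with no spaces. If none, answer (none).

Accumulating mutations along path to Zeta:
  At Lambda: gained [] -> total []
  At Eta: gained ['V532S', 'I283L', 'H58D'] -> total ['H58D', 'I283L', 'V532S']
  At Alpha: gained ['I176E', 'W502K', 'C624L'] -> total ['C624L', 'H58D', 'I176E', 'I283L', 'V532S', 'W502K']
  At Zeta: gained ['C979K'] -> total ['C624L', 'C979K', 'H58D', 'I176E', 'I283L', 'V532S', 'W502K']
Mutations(Zeta) = ['C624L', 'C979K', 'H58D', 'I176E', 'I283L', 'V532S', 'W502K']
Accumulating mutations along path to Eta:
  At Lambda: gained [] -> total []
  At Eta: gained ['V532S', 'I283L', 'H58D'] -> total ['H58D', 'I283L', 'V532S']
Mutations(Eta) = ['H58D', 'I283L', 'V532S']
Intersection: ['C624L', 'C979K', 'H58D', 'I176E', 'I283L', 'V532S', 'W502K'] ∩ ['H58D', 'I283L', 'V532S'] = ['H58D', 'I283L', 'V532S']

Answer: H58D,I283L,V532S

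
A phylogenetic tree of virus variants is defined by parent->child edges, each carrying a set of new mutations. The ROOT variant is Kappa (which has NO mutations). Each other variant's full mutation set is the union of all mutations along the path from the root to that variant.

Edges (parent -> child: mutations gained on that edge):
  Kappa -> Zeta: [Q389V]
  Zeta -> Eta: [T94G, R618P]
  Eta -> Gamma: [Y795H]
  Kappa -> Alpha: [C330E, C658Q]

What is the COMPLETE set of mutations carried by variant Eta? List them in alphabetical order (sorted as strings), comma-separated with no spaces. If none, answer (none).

Answer: Q389V,R618P,T94G

Derivation:
At Kappa: gained [] -> total []
At Zeta: gained ['Q389V'] -> total ['Q389V']
At Eta: gained ['T94G', 'R618P'] -> total ['Q389V', 'R618P', 'T94G']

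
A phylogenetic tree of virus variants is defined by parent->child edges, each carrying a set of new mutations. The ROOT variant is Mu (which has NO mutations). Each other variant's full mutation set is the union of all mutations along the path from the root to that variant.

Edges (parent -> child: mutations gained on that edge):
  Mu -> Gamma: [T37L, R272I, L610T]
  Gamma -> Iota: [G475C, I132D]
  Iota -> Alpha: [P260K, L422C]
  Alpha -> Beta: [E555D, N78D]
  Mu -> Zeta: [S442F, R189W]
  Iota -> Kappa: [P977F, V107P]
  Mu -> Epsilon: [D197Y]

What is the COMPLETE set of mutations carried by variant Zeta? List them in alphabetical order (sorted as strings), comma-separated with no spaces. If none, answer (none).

At Mu: gained [] -> total []
At Zeta: gained ['S442F', 'R189W'] -> total ['R189W', 'S442F']

Answer: R189W,S442F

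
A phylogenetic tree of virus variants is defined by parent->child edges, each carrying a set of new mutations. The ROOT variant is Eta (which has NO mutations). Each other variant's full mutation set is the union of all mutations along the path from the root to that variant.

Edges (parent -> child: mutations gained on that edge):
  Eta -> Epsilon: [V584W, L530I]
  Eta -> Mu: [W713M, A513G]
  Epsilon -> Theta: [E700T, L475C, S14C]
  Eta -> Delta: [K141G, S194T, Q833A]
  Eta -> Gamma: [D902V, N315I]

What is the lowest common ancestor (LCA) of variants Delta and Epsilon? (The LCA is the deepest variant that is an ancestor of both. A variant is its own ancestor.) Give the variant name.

Answer: Eta

Derivation:
Path from root to Delta: Eta -> Delta
  ancestors of Delta: {Eta, Delta}
Path from root to Epsilon: Eta -> Epsilon
  ancestors of Epsilon: {Eta, Epsilon}
Common ancestors: {Eta}
Walk up from Epsilon: Epsilon (not in ancestors of Delta), Eta (in ancestors of Delta)
Deepest common ancestor (LCA) = Eta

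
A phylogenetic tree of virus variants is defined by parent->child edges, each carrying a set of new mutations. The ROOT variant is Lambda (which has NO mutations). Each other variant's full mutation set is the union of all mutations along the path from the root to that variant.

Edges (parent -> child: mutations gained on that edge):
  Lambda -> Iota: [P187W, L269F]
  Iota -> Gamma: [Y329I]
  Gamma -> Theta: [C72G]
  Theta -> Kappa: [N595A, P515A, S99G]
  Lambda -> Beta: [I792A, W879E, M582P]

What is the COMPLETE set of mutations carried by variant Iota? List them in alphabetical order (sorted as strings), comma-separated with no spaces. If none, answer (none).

Answer: L269F,P187W

Derivation:
At Lambda: gained [] -> total []
At Iota: gained ['P187W', 'L269F'] -> total ['L269F', 'P187W']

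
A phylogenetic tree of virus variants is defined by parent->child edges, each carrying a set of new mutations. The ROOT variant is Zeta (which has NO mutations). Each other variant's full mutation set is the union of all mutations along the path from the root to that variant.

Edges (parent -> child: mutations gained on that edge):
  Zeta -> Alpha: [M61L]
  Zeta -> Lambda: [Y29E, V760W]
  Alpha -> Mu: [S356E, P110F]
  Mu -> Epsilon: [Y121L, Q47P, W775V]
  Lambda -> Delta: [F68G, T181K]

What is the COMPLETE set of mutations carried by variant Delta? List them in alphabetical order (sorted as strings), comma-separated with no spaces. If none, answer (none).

At Zeta: gained [] -> total []
At Lambda: gained ['Y29E', 'V760W'] -> total ['V760W', 'Y29E']
At Delta: gained ['F68G', 'T181K'] -> total ['F68G', 'T181K', 'V760W', 'Y29E']

Answer: F68G,T181K,V760W,Y29E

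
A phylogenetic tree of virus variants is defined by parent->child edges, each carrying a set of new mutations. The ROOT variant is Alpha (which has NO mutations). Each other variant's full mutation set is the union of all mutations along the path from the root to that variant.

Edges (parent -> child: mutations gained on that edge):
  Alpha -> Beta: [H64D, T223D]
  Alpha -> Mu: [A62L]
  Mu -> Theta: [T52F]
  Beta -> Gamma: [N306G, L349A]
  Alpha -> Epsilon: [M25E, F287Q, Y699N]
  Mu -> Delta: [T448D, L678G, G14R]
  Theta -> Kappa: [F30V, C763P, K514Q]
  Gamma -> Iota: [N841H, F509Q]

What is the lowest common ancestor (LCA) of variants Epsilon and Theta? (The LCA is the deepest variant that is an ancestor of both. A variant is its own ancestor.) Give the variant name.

Path from root to Epsilon: Alpha -> Epsilon
  ancestors of Epsilon: {Alpha, Epsilon}
Path from root to Theta: Alpha -> Mu -> Theta
  ancestors of Theta: {Alpha, Mu, Theta}
Common ancestors: {Alpha}
Walk up from Theta: Theta (not in ancestors of Epsilon), Mu (not in ancestors of Epsilon), Alpha (in ancestors of Epsilon)
Deepest common ancestor (LCA) = Alpha

Answer: Alpha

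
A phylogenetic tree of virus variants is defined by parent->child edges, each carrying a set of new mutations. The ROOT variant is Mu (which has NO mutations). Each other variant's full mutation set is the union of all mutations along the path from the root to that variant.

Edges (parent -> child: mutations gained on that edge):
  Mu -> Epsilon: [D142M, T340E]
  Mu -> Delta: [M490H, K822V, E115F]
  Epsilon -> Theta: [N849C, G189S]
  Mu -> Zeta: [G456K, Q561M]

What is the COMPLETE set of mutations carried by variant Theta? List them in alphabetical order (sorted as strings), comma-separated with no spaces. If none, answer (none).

At Mu: gained [] -> total []
At Epsilon: gained ['D142M', 'T340E'] -> total ['D142M', 'T340E']
At Theta: gained ['N849C', 'G189S'] -> total ['D142M', 'G189S', 'N849C', 'T340E']

Answer: D142M,G189S,N849C,T340E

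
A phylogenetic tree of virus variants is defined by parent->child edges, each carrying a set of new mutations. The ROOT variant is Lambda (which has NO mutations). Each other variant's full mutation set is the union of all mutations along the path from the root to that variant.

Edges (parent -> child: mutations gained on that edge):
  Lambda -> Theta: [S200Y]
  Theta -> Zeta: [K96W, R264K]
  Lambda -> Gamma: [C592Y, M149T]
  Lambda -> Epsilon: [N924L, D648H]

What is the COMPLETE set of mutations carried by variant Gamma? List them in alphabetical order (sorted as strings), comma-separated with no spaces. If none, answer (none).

Answer: C592Y,M149T

Derivation:
At Lambda: gained [] -> total []
At Gamma: gained ['C592Y', 'M149T'] -> total ['C592Y', 'M149T']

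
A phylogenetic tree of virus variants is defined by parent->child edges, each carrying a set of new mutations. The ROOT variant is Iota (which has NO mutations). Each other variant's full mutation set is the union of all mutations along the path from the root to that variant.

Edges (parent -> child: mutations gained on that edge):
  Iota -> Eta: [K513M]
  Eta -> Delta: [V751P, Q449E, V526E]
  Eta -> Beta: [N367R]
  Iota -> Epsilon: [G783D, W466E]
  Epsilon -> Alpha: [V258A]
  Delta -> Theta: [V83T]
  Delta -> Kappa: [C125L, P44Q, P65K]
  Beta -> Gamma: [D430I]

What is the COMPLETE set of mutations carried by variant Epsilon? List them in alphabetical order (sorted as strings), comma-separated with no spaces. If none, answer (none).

Answer: G783D,W466E

Derivation:
At Iota: gained [] -> total []
At Epsilon: gained ['G783D', 'W466E'] -> total ['G783D', 'W466E']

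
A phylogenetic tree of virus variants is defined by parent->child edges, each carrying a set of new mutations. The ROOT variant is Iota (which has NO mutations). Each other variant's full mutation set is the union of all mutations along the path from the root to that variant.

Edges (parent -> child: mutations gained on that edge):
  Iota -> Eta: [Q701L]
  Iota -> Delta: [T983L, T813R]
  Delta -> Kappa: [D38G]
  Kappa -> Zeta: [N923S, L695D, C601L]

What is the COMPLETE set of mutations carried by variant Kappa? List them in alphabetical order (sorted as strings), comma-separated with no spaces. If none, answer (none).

Answer: D38G,T813R,T983L

Derivation:
At Iota: gained [] -> total []
At Delta: gained ['T983L', 'T813R'] -> total ['T813R', 'T983L']
At Kappa: gained ['D38G'] -> total ['D38G', 'T813R', 'T983L']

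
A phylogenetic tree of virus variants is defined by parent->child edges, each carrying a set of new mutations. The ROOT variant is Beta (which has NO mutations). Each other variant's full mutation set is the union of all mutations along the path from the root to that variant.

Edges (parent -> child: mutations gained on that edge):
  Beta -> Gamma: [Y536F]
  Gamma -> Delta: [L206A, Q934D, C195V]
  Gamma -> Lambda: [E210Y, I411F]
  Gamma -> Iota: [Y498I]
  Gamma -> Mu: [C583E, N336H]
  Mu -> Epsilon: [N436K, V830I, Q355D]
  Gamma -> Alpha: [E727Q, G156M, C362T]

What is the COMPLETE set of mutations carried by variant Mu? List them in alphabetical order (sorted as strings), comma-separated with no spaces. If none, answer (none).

Answer: C583E,N336H,Y536F

Derivation:
At Beta: gained [] -> total []
At Gamma: gained ['Y536F'] -> total ['Y536F']
At Mu: gained ['C583E', 'N336H'] -> total ['C583E', 'N336H', 'Y536F']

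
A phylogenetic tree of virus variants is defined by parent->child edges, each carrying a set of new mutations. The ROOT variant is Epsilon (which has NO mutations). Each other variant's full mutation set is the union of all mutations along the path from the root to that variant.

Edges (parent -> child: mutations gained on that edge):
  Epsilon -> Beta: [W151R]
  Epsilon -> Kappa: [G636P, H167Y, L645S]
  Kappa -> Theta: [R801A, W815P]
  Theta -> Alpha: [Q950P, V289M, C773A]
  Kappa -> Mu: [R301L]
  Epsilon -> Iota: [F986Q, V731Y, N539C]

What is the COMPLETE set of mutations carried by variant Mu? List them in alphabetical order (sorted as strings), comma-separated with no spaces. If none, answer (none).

Answer: G636P,H167Y,L645S,R301L

Derivation:
At Epsilon: gained [] -> total []
At Kappa: gained ['G636P', 'H167Y', 'L645S'] -> total ['G636P', 'H167Y', 'L645S']
At Mu: gained ['R301L'] -> total ['G636P', 'H167Y', 'L645S', 'R301L']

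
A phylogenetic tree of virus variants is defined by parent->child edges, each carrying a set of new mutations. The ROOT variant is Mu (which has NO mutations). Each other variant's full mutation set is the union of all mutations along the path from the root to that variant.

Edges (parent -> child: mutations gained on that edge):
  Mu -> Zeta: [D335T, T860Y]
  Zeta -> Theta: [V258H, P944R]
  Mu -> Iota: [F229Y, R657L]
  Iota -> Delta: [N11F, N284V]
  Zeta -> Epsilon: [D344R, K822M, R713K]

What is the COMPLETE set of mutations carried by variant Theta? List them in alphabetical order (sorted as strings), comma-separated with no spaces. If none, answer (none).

Answer: D335T,P944R,T860Y,V258H

Derivation:
At Mu: gained [] -> total []
At Zeta: gained ['D335T', 'T860Y'] -> total ['D335T', 'T860Y']
At Theta: gained ['V258H', 'P944R'] -> total ['D335T', 'P944R', 'T860Y', 'V258H']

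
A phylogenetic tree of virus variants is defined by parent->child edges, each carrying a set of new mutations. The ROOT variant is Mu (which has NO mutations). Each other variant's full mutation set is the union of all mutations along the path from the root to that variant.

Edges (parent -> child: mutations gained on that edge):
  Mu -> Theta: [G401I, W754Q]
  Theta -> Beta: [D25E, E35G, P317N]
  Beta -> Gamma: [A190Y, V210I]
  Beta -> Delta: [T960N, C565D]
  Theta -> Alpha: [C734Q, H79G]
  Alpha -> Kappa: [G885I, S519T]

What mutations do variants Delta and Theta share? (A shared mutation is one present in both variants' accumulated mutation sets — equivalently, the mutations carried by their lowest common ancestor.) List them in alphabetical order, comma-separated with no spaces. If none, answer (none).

Answer: G401I,W754Q

Derivation:
Accumulating mutations along path to Delta:
  At Mu: gained [] -> total []
  At Theta: gained ['G401I', 'W754Q'] -> total ['G401I', 'W754Q']
  At Beta: gained ['D25E', 'E35G', 'P317N'] -> total ['D25E', 'E35G', 'G401I', 'P317N', 'W754Q']
  At Delta: gained ['T960N', 'C565D'] -> total ['C565D', 'D25E', 'E35G', 'G401I', 'P317N', 'T960N', 'W754Q']
Mutations(Delta) = ['C565D', 'D25E', 'E35G', 'G401I', 'P317N', 'T960N', 'W754Q']
Accumulating mutations along path to Theta:
  At Mu: gained [] -> total []
  At Theta: gained ['G401I', 'W754Q'] -> total ['G401I', 'W754Q']
Mutations(Theta) = ['G401I', 'W754Q']
Intersection: ['C565D', 'D25E', 'E35G', 'G401I', 'P317N', 'T960N', 'W754Q'] ∩ ['G401I', 'W754Q'] = ['G401I', 'W754Q']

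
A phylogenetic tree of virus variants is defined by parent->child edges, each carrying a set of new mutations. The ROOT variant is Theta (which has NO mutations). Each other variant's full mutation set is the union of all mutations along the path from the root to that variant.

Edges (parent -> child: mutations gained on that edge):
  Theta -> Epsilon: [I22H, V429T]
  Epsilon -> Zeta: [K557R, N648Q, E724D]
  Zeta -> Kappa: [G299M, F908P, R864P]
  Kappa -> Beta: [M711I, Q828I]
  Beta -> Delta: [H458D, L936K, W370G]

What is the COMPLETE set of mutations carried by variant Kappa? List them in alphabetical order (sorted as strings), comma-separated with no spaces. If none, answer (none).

At Theta: gained [] -> total []
At Epsilon: gained ['I22H', 'V429T'] -> total ['I22H', 'V429T']
At Zeta: gained ['K557R', 'N648Q', 'E724D'] -> total ['E724D', 'I22H', 'K557R', 'N648Q', 'V429T']
At Kappa: gained ['G299M', 'F908P', 'R864P'] -> total ['E724D', 'F908P', 'G299M', 'I22H', 'K557R', 'N648Q', 'R864P', 'V429T']

Answer: E724D,F908P,G299M,I22H,K557R,N648Q,R864P,V429T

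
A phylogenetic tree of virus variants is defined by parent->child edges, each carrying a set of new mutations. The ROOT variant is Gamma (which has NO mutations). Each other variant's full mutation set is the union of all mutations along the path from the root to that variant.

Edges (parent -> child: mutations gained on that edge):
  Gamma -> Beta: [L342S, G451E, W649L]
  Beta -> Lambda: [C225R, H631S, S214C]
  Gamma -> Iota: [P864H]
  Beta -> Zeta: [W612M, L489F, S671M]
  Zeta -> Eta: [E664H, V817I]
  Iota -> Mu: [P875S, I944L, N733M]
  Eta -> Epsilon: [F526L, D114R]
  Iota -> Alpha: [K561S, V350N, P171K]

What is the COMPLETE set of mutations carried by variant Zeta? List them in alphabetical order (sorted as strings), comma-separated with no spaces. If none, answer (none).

At Gamma: gained [] -> total []
At Beta: gained ['L342S', 'G451E', 'W649L'] -> total ['G451E', 'L342S', 'W649L']
At Zeta: gained ['W612M', 'L489F', 'S671M'] -> total ['G451E', 'L342S', 'L489F', 'S671M', 'W612M', 'W649L']

Answer: G451E,L342S,L489F,S671M,W612M,W649L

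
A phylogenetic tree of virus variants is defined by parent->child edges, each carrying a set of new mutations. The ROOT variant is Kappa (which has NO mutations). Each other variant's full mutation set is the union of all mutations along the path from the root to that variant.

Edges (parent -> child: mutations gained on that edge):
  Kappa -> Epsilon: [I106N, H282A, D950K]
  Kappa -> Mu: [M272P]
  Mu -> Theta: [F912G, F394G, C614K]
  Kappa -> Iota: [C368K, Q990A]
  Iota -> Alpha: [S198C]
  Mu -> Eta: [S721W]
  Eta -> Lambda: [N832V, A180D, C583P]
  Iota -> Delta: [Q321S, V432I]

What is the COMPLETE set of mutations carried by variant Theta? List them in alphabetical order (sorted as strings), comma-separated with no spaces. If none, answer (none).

At Kappa: gained [] -> total []
At Mu: gained ['M272P'] -> total ['M272P']
At Theta: gained ['F912G', 'F394G', 'C614K'] -> total ['C614K', 'F394G', 'F912G', 'M272P']

Answer: C614K,F394G,F912G,M272P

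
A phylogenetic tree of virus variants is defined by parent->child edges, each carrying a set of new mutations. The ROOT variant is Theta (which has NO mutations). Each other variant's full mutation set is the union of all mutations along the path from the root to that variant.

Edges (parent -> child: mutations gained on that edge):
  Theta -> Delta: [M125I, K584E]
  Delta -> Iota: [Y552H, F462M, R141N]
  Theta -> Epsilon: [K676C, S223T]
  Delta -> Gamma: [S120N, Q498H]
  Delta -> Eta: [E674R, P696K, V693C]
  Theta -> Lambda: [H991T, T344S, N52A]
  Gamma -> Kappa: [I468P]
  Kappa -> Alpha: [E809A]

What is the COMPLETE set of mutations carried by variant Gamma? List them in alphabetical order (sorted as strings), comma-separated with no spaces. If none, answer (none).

Answer: K584E,M125I,Q498H,S120N

Derivation:
At Theta: gained [] -> total []
At Delta: gained ['M125I', 'K584E'] -> total ['K584E', 'M125I']
At Gamma: gained ['S120N', 'Q498H'] -> total ['K584E', 'M125I', 'Q498H', 'S120N']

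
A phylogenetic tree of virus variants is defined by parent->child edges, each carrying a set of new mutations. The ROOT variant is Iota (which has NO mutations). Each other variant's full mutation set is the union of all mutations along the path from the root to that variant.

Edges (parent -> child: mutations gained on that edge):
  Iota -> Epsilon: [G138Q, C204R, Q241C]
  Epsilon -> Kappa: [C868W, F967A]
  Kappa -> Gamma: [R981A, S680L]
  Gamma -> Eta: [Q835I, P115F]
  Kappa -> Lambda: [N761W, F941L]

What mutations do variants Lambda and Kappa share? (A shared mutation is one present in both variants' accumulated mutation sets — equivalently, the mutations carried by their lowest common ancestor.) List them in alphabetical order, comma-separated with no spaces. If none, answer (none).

Accumulating mutations along path to Lambda:
  At Iota: gained [] -> total []
  At Epsilon: gained ['G138Q', 'C204R', 'Q241C'] -> total ['C204R', 'G138Q', 'Q241C']
  At Kappa: gained ['C868W', 'F967A'] -> total ['C204R', 'C868W', 'F967A', 'G138Q', 'Q241C']
  At Lambda: gained ['N761W', 'F941L'] -> total ['C204R', 'C868W', 'F941L', 'F967A', 'G138Q', 'N761W', 'Q241C']
Mutations(Lambda) = ['C204R', 'C868W', 'F941L', 'F967A', 'G138Q', 'N761W', 'Q241C']
Accumulating mutations along path to Kappa:
  At Iota: gained [] -> total []
  At Epsilon: gained ['G138Q', 'C204R', 'Q241C'] -> total ['C204R', 'G138Q', 'Q241C']
  At Kappa: gained ['C868W', 'F967A'] -> total ['C204R', 'C868W', 'F967A', 'G138Q', 'Q241C']
Mutations(Kappa) = ['C204R', 'C868W', 'F967A', 'G138Q', 'Q241C']
Intersection: ['C204R', 'C868W', 'F941L', 'F967A', 'G138Q', 'N761W', 'Q241C'] ∩ ['C204R', 'C868W', 'F967A', 'G138Q', 'Q241C'] = ['C204R', 'C868W', 'F967A', 'G138Q', 'Q241C']

Answer: C204R,C868W,F967A,G138Q,Q241C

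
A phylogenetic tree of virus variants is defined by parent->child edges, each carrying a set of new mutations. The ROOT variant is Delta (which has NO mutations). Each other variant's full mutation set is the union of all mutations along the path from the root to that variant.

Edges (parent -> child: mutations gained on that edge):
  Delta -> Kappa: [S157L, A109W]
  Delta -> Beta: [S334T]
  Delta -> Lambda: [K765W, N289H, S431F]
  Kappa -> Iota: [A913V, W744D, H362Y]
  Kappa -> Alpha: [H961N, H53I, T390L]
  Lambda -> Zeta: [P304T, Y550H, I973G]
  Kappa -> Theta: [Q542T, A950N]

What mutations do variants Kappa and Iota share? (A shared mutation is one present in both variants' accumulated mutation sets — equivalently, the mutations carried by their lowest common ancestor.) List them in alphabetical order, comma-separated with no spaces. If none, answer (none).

Accumulating mutations along path to Kappa:
  At Delta: gained [] -> total []
  At Kappa: gained ['S157L', 'A109W'] -> total ['A109W', 'S157L']
Mutations(Kappa) = ['A109W', 'S157L']
Accumulating mutations along path to Iota:
  At Delta: gained [] -> total []
  At Kappa: gained ['S157L', 'A109W'] -> total ['A109W', 'S157L']
  At Iota: gained ['A913V', 'W744D', 'H362Y'] -> total ['A109W', 'A913V', 'H362Y', 'S157L', 'W744D']
Mutations(Iota) = ['A109W', 'A913V', 'H362Y', 'S157L', 'W744D']
Intersection: ['A109W', 'S157L'] ∩ ['A109W', 'A913V', 'H362Y', 'S157L', 'W744D'] = ['A109W', 'S157L']

Answer: A109W,S157L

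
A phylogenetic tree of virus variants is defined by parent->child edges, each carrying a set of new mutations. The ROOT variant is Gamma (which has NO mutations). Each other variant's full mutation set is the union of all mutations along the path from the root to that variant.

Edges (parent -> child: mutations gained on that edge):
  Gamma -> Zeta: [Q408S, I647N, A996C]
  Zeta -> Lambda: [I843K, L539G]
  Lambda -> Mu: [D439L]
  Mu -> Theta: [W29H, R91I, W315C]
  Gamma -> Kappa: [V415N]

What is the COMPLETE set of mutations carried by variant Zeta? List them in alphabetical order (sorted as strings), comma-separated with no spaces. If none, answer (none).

At Gamma: gained [] -> total []
At Zeta: gained ['Q408S', 'I647N', 'A996C'] -> total ['A996C', 'I647N', 'Q408S']

Answer: A996C,I647N,Q408S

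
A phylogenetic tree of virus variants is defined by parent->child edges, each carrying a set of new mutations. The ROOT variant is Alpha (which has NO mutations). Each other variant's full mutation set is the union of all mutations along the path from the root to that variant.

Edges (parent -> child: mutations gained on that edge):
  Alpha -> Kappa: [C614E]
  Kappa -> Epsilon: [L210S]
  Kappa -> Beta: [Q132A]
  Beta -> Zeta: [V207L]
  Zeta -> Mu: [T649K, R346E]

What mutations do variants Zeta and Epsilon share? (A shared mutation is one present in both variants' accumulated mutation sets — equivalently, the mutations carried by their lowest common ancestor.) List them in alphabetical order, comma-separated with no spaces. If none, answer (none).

Answer: C614E

Derivation:
Accumulating mutations along path to Zeta:
  At Alpha: gained [] -> total []
  At Kappa: gained ['C614E'] -> total ['C614E']
  At Beta: gained ['Q132A'] -> total ['C614E', 'Q132A']
  At Zeta: gained ['V207L'] -> total ['C614E', 'Q132A', 'V207L']
Mutations(Zeta) = ['C614E', 'Q132A', 'V207L']
Accumulating mutations along path to Epsilon:
  At Alpha: gained [] -> total []
  At Kappa: gained ['C614E'] -> total ['C614E']
  At Epsilon: gained ['L210S'] -> total ['C614E', 'L210S']
Mutations(Epsilon) = ['C614E', 'L210S']
Intersection: ['C614E', 'Q132A', 'V207L'] ∩ ['C614E', 'L210S'] = ['C614E']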